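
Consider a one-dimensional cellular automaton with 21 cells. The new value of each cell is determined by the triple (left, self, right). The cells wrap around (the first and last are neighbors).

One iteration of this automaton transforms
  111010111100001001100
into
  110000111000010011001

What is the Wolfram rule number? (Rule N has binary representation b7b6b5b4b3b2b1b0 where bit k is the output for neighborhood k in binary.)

138

position 1: 111 → 1  (bit 7 = 1)
position 2: 110 → 0  (bit 6 = 0)
position 3: 101 → 0  (bit 5 = 0)
position 10: 100 → 0  (bit 4 = 0)
position 0: 011 → 1  (bit 3 = 1)
position 4: 010 → 0  (bit 2 = 0)
position 13: 001 → 1  (bit 1 = 1)
position 11: 000 → 0  (bit 0 = 0)
bits b7..b0 = 10001010 = 138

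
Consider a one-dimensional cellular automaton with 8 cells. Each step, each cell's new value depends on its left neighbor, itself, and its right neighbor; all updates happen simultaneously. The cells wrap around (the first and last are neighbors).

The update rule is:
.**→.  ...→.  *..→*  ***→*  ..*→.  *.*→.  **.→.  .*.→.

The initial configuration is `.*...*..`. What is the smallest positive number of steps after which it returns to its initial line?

step 1: ..*...*.
step 2: ...*...*
step 3: *...*...
step 4: .*...*..

4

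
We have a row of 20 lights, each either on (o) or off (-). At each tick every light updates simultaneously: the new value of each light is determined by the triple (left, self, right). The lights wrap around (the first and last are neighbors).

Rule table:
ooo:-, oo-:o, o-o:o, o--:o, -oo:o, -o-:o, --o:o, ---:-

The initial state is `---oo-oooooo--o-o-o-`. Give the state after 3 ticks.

tick 1: --ooooo----ooooooooo
tick 2: ooo---oo--oo-------o
tick 3: --oo-oooooooo-----oo

--oo-oooooooo-----oo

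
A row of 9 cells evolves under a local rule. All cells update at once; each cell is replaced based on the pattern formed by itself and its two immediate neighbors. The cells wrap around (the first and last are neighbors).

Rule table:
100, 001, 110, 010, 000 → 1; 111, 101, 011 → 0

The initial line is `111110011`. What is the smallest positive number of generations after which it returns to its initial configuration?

18

000011100
111100111
000111000
111001111
001110000
110011111
011100000
100111111
111000000
001111111
110000001
011111110
100000011
111111100
000000111
111111001
000001110
111110011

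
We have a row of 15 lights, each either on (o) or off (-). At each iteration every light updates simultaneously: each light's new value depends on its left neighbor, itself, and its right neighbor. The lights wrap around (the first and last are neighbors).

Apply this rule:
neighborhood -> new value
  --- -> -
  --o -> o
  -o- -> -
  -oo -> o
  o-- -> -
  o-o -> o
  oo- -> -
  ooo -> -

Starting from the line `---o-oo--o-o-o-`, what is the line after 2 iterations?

iteration 1: --o-oo--o-o-o--
iteration 2: -o-oo--o-o-o---

-o-oo--o-o-o---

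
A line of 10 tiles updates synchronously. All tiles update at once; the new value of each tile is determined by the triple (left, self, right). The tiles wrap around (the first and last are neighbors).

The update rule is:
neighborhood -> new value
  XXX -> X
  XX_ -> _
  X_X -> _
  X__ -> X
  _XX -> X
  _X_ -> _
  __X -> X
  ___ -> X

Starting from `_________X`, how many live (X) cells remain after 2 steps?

step 1: XXXXXXXXX_
step 2: XXXXXXXX__
count of X: 8

8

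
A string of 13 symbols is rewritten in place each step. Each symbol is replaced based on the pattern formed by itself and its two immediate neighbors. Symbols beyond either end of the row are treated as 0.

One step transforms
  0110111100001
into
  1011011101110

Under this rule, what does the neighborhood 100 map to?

At position 8 the neighborhood is 100; the next row has 0 there.

0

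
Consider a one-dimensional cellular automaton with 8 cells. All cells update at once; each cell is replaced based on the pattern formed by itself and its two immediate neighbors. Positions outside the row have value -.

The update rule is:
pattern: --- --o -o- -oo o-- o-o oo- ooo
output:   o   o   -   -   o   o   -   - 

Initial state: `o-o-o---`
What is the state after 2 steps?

o-o-o---

-o-o-ooo
o-o-o---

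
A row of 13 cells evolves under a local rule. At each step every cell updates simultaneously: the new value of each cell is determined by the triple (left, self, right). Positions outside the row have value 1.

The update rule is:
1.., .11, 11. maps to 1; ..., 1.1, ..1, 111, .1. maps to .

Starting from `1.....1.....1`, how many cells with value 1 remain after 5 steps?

4

11.....1....1
.11.....1...1
.111.....1..1
.1.11.....1.1
...111......1
count of 1: 4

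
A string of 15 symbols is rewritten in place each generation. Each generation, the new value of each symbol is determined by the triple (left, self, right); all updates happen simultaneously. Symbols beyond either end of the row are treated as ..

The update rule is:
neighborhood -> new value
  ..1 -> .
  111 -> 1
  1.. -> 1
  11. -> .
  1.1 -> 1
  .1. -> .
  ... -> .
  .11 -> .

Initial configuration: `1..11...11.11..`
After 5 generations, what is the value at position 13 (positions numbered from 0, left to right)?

.1...1....1..1.
..1...1....1..1
...1...1....1..
....1...1....1.
.....1...1....1
position 13 holds .

.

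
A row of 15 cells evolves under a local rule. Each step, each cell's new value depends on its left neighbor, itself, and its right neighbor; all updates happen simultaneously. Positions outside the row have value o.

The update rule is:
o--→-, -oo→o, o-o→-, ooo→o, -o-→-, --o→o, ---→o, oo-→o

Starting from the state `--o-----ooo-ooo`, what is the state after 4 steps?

step 1: -o--ooooooo-ooo
step 2: ---oooooooo-ooo
step 3: -oooooooooo-ooo
step 4: -oooooooooo-ooo

-oooooooooo-ooo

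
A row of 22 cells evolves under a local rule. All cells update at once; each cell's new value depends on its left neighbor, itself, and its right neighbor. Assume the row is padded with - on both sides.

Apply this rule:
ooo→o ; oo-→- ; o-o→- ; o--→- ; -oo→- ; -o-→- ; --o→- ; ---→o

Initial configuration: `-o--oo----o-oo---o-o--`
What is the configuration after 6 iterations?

--oo--ooooooooooooooo-

-------oo------o-----o
oooooo----oooo---ooo--
-oooo--oo--oo--o--o--o
--oo------------------
o----ooooooooooooooooo
--oo--ooooooooooooooo-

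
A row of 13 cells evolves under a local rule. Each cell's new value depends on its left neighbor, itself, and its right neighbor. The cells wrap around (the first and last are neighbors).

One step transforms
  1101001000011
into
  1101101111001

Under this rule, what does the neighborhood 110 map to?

1

At position 1 the neighborhood is 110; the next row has 1 there.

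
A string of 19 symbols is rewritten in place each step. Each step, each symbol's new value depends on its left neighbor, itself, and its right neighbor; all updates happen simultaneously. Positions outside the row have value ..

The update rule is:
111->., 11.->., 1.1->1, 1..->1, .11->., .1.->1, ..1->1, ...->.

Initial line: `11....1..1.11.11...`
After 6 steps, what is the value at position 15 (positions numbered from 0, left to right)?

1

step 1: ..1..111111..1..1..
step 2: .1111......1111111.
step 3: 1....1....1.......1
step 4: 11..111..111.....11
step 5: ..11...11...1...1..
step 6: .1..1.1..1.111.111.
position 15 holds 1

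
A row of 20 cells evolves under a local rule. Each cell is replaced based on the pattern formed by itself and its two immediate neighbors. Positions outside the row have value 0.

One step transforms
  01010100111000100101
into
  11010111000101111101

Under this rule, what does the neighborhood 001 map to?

1

At position 0 the neighborhood is 001; the next row has 1 there.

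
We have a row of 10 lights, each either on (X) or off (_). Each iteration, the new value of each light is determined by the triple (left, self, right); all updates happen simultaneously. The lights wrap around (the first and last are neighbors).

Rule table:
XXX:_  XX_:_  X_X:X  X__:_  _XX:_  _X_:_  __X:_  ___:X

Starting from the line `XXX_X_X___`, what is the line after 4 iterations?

XXXXX_____

___X_X__X_
XX__X_____
______XXX_
XXXXX_____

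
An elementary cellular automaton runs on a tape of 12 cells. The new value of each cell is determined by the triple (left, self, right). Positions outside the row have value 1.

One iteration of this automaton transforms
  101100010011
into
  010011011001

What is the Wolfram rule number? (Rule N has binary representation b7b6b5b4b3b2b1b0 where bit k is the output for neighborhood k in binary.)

position 11: 111 → 1  (bit 7 = 1)
position 0: 110 → 0  (bit 6 = 0)
position 1: 101 → 1  (bit 5 = 1)
position 4: 100 → 1  (bit 4 = 1)
position 2: 011 → 0  (bit 3 = 0)
position 7: 010 → 1  (bit 2 = 1)
position 6: 001 → 0  (bit 1 = 0)
position 5: 000 → 1  (bit 0 = 1)
bits b7..b0 = 10110101 = 181

181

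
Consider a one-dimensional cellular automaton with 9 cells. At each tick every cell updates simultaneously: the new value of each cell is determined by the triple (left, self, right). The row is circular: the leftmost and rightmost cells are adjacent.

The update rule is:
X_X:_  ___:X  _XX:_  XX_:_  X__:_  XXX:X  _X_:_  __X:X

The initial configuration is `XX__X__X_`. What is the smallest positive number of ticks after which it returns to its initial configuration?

___X__X__
XXX__X__X
XX__X__X_

3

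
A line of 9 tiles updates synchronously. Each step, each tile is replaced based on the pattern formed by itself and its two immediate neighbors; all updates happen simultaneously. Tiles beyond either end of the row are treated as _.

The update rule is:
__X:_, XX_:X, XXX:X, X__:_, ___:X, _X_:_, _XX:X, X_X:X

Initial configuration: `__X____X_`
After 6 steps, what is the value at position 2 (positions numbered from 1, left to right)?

step 1: X___XX___
step 2: __X_XX_XX
step 3: X__XXXXXX
step 4: ___XXXXXX
step 5: XX_XXXXXX
step 6: XXXXXXXXX
position 2 holds X

X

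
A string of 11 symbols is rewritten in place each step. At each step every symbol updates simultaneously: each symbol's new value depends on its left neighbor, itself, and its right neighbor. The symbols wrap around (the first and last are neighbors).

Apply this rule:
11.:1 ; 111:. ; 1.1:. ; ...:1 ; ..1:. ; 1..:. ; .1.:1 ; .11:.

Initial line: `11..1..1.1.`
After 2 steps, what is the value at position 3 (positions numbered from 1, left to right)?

.1..1..1.1.
.1..1..1.1.
position 3 holds .

.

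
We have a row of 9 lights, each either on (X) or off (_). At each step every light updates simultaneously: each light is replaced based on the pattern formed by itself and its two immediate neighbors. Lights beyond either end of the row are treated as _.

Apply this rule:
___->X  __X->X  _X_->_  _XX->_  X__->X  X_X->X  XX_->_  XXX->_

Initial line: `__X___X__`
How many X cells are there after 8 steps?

XX_XXX_XX
__X___X__  (repeats step 0; period 2)
step 8: __X___X__
count of X: 2

2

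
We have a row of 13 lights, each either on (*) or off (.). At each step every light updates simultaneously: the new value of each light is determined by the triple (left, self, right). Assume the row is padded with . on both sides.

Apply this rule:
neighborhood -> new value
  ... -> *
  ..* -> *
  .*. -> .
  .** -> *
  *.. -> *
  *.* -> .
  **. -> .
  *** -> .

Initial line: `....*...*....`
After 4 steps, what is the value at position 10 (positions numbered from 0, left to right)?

****.***.****
*....*...*...
.****.***.***
**....*...*..
position 10 holds *

*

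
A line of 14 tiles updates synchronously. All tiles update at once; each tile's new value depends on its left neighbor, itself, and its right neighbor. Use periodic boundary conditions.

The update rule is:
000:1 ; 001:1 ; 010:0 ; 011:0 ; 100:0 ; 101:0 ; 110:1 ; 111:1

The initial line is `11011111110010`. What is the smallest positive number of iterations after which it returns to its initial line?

14

01001111110100
10010111110001
10100011110110
00001101110010
11110100110100
01110001010001
00110110000110
11010010111010
01000100011000
10011001101011
10101010100001
10000000001110
00111111110110
11011111110010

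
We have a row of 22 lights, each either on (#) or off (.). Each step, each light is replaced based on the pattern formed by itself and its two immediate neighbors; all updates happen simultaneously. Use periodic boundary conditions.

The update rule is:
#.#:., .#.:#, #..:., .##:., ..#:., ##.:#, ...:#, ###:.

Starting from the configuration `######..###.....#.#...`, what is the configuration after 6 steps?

.....#....#.###.#.#.#.
####.#.##.#...#.#.#.#.
...#.#..#.#.#.#.#.#.#.
##.#.#..#.#.#.#.#.#.#.
.#.#.#..#.#.#.#.#.#.#.
.#.#.#..#.#.#.#.#.#.#.

.#.#.#..#.#.#.#.#.#.#.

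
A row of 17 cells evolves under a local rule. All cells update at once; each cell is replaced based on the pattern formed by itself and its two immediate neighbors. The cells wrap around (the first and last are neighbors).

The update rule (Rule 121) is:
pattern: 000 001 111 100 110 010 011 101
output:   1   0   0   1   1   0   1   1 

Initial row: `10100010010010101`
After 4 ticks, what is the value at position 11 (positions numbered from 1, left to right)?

1

tick 1: 11011001001001011
tick 2: 01111100100100110
tick 3: 01000110010010111
tick 4: 10110111001001101
position 11 holds 1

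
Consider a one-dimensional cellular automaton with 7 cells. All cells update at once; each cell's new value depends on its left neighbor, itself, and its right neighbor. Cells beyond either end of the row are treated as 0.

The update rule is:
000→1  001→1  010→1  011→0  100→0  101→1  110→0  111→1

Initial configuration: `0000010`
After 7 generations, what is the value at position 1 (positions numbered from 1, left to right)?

0

generation 1: 1111110
generation 2: 0111100
generation 3: 1011001
generation 4: 1100011
generation 5: 0001100
generation 6: 1110001
generation 7: 0100111
position 1 holds 0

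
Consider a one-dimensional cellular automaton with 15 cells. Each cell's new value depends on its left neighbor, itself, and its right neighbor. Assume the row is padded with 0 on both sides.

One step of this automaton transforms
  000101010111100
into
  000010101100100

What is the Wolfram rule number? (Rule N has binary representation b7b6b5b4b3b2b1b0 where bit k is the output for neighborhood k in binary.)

104

position 10: 111 → 0  (bit 7 = 0)
position 12: 110 → 1  (bit 6 = 1)
position 4: 101 → 1  (bit 5 = 1)
position 13: 100 → 0  (bit 4 = 0)
position 9: 011 → 1  (bit 3 = 1)
position 3: 010 → 0  (bit 2 = 0)
position 2: 001 → 0  (bit 1 = 0)
position 0: 000 → 0  (bit 0 = 0)
bits b7..b0 = 01101000 = 104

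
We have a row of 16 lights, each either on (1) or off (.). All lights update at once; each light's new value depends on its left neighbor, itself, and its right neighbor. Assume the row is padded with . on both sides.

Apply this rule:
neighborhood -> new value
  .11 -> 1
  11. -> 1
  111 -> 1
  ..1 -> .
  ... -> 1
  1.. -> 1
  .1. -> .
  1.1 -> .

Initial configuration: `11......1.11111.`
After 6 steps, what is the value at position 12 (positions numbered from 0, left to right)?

1111111...111111
111111111.111111
111111111.111111  (fixed point — unchanged through step 6)
position 12 holds 1

1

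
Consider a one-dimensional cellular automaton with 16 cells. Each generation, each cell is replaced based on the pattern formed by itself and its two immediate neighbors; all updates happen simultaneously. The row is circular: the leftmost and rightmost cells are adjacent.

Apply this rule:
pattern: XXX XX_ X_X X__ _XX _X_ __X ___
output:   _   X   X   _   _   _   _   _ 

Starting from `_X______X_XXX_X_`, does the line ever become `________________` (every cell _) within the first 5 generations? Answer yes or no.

yes

generation 1: _________X__XX__
generation 2: _____________X__
generation 3: ________________
all cells are _ at generation 3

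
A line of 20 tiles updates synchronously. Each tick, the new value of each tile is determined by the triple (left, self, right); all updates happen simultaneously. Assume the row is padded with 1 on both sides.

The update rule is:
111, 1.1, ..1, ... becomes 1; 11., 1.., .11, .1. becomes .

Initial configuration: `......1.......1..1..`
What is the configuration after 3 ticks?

.11111..111111..1..1
1.111..1.1111..1..1.
.1.1..1.1.11..1..1.1

.1.1..1.1.11..1..1.1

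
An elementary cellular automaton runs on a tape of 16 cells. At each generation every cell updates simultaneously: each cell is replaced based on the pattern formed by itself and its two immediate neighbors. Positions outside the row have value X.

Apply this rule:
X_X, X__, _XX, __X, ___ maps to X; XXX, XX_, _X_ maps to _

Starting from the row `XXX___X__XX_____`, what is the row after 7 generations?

______XXX_XXX_XX

generation 1: ___XXX_XXX_XXXXX
generation 2: XXXX__XX__XX____
generation 3: ____XXX_XXX_XXXX
generation 4: XXXXX__XX__XX___
generation 5: _____XXX_XXX_XXX
generation 6: XXXXXX__XX__XX__
generation 7: ______XXX_XXX_XX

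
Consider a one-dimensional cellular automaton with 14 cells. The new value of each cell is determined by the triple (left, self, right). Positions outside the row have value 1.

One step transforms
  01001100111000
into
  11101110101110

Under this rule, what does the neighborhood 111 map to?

0

At position 9 the neighborhood is 111; the next row has 0 there.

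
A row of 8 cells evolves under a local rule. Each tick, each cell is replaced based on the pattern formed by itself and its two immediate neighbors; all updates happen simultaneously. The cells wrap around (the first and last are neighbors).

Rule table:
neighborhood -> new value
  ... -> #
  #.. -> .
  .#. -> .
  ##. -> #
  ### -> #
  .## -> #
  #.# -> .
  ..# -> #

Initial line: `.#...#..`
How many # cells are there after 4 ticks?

tick 1: #..##..#
tick 2: #.###.##
tick 3: #.###.##  (fixed point — unchanged through tick 4)
count of #: 6

6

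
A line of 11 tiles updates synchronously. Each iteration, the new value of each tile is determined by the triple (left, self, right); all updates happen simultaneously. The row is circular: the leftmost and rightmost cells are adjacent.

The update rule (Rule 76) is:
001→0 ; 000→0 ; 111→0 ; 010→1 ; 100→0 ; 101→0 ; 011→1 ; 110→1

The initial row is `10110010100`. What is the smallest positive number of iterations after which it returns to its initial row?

10110010100

1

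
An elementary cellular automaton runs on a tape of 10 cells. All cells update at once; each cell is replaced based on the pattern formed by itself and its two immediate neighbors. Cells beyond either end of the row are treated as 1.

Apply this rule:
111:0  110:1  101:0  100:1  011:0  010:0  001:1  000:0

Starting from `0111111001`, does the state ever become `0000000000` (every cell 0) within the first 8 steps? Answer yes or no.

0000001110
1000010010
1100101100
0111000111
0001101000
1010100101
1000011000
1100101101
step 8 is 1100101101, still not uniform 0

no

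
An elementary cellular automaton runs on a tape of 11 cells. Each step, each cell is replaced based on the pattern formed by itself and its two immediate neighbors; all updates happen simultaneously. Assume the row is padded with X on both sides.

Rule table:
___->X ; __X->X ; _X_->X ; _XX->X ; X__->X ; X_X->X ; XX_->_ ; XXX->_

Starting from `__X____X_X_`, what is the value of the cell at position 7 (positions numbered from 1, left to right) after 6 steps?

_

XXXXXXXXXXX
___________
XXXXXXXXXXX  (repeats step 1; period 2)
step 6: ___________
position 7 holds _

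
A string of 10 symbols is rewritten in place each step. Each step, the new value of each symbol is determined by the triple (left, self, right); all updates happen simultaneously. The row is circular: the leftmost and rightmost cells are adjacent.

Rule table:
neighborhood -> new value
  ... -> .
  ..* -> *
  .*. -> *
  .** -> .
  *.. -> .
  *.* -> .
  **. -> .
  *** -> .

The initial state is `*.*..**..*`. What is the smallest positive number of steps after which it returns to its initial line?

10

..*.*...*.
.**.*..**.
*...*.*...
*..**.*..*
..*...*.*.
.**..**.*.
*...*...*.
*..**..**.
*.*...*...
*.*..**..*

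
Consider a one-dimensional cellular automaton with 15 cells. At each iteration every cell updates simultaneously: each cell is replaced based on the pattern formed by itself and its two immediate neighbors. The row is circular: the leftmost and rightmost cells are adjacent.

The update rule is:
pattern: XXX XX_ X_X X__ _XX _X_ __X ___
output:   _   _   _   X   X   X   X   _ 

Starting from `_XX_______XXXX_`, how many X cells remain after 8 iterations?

XX_X_____XX___X
___XX___XX_X_XX
X_XX_X_XX__X_X_
X_X__X_X_XXX_X_
X_XXXX_X_X___X_
X_X____X_XX_XX_
X_XX__XX_X__X__
X_X_XXX__XXXXXX
count of X: 11

11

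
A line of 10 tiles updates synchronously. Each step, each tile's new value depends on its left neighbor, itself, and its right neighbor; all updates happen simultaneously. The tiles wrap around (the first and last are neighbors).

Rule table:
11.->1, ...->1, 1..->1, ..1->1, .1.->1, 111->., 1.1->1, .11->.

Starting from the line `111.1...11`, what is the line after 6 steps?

..111111..
11.....111
.111111...
1.....1111
111111....
.....11111

.....11111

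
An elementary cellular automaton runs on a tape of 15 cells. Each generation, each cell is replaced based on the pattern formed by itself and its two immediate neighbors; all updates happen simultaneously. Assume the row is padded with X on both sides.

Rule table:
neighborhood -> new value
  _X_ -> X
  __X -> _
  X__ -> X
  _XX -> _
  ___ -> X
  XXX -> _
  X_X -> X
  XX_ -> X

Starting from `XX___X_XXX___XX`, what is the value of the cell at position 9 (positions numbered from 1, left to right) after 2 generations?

_

_XXX_XX__XXX___
X__XX_XX___XXX_
position 9 holds _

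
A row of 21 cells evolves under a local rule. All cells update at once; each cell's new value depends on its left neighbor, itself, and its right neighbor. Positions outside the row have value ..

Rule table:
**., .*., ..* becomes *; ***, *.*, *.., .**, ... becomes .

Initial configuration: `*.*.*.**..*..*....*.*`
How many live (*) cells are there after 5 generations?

12

*.*.*..*.**.**...**.*
*.*.*.**..*..*..*.*.*
*.*.*..*.**.**.**.*.*
*.*.*.**..*..*..*.*.*  (repeats generation 2; period 2)
generation 5: *.*.*..*.**.**.**.*.*
count of *: 12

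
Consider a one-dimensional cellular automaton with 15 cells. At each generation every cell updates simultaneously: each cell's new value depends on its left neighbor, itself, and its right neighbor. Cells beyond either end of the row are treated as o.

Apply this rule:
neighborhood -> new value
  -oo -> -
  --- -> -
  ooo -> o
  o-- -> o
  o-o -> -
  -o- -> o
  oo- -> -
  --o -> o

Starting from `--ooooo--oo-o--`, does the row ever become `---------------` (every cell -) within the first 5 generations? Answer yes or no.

generation 1: oo-ooo-oo---ooo
generation 2: o---o----o-o-oo
generation 3: -o-ooo--oo-o--o
generation 4: -o--o-oo---ooo-
generation 5: -oooo---o-o-o--
generation 5 is -oooo---o-o-o--, still not uniform -

no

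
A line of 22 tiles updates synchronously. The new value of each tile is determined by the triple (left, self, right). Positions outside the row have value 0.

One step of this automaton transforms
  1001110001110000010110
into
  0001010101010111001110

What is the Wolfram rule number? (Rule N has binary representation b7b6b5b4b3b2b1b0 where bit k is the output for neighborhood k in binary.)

105

position 4: 111 → 0  (bit 7 = 0)
position 5: 110 → 1  (bit 6 = 1)
position 18: 101 → 1  (bit 5 = 1)
position 1: 100 → 0  (bit 4 = 0)
position 3: 011 → 1  (bit 3 = 1)
position 0: 010 → 0  (bit 2 = 0)
position 2: 001 → 0  (bit 1 = 0)
position 7: 000 → 1  (bit 0 = 1)
bits b7..b0 = 01101001 = 105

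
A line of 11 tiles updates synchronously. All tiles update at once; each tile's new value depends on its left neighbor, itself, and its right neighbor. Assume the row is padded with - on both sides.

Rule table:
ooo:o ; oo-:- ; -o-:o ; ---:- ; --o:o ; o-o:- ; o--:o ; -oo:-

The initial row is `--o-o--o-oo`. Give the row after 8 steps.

-oo-oooo---
o----oo-o--
oo--o---oo-
--oooo-o--o
-o-oo--oooo
oo---oo-oo-
--o-o-----o
-oo-oo---oo

-oo-oo---oo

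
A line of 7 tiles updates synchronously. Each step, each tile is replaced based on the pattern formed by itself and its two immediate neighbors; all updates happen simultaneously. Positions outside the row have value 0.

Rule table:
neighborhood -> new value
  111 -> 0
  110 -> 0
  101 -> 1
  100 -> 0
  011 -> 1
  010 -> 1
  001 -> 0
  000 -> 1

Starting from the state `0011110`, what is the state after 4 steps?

1001001

1010000
1110111
1001100
1001001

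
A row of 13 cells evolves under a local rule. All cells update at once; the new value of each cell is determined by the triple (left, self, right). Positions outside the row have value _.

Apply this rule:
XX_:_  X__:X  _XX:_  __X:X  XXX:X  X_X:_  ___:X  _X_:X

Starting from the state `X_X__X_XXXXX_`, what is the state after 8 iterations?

__XXXXXXX_X_X

iteration 1: X_XXXX__XXX_X
iteration 2: X__XX_XX_X__X
iteration 3: XXX______XXXX
iteration 4: _X_XXXXXX_XX_
iteration 5: XX__XXXX____X
iteration 6: __XX_XX_XXXXX
iteration 7: XX_______XXX_
iteration 8: __XXXXXXX_X_X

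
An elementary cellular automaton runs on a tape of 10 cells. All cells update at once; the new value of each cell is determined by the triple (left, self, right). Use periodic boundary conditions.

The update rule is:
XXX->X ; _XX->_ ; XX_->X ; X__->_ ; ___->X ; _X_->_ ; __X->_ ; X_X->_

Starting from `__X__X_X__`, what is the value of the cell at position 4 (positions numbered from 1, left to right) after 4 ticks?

_

X________X
X_XXXXXX__
___XXXXX__
XX__XXXX_X
position 4 holds _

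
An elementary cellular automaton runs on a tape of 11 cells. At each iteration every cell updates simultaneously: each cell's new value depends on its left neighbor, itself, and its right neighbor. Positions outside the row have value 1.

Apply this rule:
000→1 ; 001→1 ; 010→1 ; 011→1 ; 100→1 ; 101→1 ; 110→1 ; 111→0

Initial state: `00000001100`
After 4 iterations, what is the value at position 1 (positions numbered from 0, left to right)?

0

iteration 1: 11111111111
iteration 2: 00000000000
iteration 3: 11111111111  (repeats iteration 1; period 2)
iteration 4: 00000000000
position 1 holds 0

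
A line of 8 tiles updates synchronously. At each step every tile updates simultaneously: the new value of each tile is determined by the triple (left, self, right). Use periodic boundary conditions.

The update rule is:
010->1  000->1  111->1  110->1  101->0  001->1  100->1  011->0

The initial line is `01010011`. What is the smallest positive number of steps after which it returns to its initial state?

01011101
01001101
01110101
00110101
11010101
11010100
01010111
01010011

8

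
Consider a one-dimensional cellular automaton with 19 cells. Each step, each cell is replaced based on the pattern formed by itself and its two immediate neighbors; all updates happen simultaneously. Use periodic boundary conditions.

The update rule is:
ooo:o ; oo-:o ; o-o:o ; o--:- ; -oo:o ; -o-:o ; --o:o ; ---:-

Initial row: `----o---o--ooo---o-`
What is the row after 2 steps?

--ooo-oooooooo-ooo-

---oo--oo-oooo--oo-
--ooo-oooooooo-ooo-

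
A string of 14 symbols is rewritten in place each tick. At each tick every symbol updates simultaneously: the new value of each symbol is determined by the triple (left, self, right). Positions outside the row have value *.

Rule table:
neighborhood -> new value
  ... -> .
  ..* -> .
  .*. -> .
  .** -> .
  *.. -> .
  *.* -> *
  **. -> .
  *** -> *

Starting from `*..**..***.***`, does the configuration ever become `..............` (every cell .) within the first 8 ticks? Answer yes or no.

tick 1: ........*.*.**
tick 2: .........*.*.*
tick 3: ..........*.*.
tick 4: ...........*.*
tick 5: ............*.
tick 6: .............*
tick 7: ..............
all cells are . at tick 7

yes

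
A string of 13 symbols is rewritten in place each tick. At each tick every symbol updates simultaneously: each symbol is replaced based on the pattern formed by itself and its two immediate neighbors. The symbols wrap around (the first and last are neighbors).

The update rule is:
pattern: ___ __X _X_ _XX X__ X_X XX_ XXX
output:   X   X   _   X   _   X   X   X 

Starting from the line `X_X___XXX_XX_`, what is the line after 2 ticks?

_X__XXXXXXXXX
X__XXXXXXXXXX

X__XXXXXXXXXX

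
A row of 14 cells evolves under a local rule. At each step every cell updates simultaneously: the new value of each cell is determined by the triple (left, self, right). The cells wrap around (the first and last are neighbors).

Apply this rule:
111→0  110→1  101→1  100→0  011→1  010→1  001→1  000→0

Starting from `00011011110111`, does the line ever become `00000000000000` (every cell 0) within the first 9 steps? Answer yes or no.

00111110011101
01100010110111
11100111111101
00101100000111
01111100001101
11000100011111
01001100110000
11011101110000
11110111010001
step 9 is 11110111010001, still not uniform 0

no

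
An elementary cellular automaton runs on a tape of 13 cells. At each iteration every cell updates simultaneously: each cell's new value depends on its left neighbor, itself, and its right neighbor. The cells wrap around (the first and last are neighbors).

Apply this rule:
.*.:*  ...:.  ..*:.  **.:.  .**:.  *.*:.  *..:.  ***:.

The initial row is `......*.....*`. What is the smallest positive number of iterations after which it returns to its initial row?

1

iteration 1: ......*.....*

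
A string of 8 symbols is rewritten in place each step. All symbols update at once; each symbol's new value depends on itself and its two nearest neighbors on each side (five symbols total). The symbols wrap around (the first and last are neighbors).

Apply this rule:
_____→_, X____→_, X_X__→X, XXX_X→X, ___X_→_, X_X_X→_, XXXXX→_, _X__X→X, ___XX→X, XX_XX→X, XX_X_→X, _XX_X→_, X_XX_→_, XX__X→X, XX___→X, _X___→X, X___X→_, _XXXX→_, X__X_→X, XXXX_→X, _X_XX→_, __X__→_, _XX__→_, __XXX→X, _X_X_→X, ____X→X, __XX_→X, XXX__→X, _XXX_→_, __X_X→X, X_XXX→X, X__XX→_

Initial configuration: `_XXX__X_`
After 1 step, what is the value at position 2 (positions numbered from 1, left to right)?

_X_XXX_X
position 2 holds X

X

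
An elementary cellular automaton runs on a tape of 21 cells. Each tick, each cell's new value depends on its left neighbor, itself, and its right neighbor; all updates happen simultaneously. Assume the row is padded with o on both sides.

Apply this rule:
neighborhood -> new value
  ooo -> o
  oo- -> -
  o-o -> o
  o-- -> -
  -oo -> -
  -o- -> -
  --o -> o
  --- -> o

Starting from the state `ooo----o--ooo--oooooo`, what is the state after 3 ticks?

tick 1: oo--ooo--o-o--o-ooooo
tick 2: o--o-o--o-o--o-o-oooo
tick 3: --o-o--o-o--o-o-o-ooo

--o-o--o-o--o-o-o-ooo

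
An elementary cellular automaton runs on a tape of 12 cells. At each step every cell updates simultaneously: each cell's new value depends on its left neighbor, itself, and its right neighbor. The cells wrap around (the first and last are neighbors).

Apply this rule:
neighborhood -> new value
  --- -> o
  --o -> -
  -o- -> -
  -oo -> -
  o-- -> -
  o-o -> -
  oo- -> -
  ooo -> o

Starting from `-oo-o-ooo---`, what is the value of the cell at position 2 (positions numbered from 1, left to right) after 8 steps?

-

step 1: -------o--oo
step 2: -ooooo------
step 3: --ooo--ooooo
step 4: ---o----ooo-
step 5: oo---oo--o--
step 6: ---o--------
step 7: oo---ooooooo
step 8: o--o--oooooo
position 2 holds -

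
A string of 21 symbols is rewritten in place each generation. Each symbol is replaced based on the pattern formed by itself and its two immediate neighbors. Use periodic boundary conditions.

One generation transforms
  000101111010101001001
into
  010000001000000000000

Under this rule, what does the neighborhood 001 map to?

At position 2 the neighborhood is 001; the next row has 0 there.

0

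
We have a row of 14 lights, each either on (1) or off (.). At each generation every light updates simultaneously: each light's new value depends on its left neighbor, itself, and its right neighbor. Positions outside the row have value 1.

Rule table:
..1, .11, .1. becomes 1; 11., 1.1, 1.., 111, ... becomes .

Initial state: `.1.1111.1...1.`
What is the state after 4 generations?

.1.1....1..11.
.1.1...11.11..
.1.1..11..1..1
.1.1.11..11.11

.1.1.11..11.11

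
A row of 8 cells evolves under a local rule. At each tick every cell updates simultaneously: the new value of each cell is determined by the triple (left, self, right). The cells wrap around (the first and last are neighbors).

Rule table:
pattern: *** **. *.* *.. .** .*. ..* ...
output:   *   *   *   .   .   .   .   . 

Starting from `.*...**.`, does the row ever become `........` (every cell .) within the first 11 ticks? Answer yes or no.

yes

......*.
........
all cells are . at tick 2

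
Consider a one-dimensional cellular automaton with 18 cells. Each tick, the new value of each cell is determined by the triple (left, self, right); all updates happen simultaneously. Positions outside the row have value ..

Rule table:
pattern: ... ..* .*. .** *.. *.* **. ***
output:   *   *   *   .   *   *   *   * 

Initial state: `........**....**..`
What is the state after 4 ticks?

**.********.******

********.*****.***
.********.*****.**
*.********.*****.*
**.********.******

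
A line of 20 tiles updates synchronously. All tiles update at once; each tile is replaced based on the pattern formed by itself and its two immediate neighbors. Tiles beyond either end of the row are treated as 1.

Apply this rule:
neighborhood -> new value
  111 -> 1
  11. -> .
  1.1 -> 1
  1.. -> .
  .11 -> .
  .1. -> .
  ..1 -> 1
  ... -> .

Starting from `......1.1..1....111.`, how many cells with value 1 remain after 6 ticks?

.....1.1..1....1.1.1
....1.1..1....1.1.1.
...1.1..1....1.1.1.1
..1.1..1....1.1.1.1.
.1.1..1....1.1.1.1.1
1.1..1....1.1.1.1.1.
count of 1: 8

8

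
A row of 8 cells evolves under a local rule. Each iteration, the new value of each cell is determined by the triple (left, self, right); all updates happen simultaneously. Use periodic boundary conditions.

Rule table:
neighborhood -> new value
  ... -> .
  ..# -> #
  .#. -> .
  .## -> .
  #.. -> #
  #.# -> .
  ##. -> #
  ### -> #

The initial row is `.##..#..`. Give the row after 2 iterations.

iteration 1: #.###.#.
iteration 2: ...##...

...##...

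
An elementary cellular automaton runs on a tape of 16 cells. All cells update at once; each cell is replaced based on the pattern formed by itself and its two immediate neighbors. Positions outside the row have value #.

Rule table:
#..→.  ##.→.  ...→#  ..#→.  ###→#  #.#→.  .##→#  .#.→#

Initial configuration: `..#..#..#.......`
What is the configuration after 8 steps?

step 1: ..#..#..#.#####.
step 2: ..#..#..#.####..
step 3: ..#..#..#.###...
step 4: ..#..#..#.##..#.
step 5: ..#..#..#.#...#.
step 6: ..#..#..#.#.#.#.
step 7: ..#..#..#.#.#.#.  (fixed point — unchanged through step 8)

..#..#..#.#.#.#.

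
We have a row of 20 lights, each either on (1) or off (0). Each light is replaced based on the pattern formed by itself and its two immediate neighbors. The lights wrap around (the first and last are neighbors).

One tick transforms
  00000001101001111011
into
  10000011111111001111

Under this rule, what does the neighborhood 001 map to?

At position 6 the neighborhood is 001; the next row has 1 there.

1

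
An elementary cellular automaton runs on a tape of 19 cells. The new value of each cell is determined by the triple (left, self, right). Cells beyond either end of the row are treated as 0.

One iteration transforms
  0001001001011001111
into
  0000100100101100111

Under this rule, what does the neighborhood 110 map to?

1

At position 12 the neighborhood is 110; the next row has 1 there.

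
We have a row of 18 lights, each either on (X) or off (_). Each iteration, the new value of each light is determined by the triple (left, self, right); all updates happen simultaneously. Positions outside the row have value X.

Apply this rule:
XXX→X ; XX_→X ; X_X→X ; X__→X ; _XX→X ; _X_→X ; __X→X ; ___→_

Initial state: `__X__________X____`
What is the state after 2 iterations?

XXXX________XXX__X
XXXXX______XXXXXXX

XXXXX______XXXXXXX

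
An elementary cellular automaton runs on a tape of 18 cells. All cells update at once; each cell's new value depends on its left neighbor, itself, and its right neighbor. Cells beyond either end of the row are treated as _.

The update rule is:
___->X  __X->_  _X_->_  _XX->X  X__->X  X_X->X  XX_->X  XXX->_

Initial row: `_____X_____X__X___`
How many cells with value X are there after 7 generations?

XXXX__XXXX__X__XXX
X__XX_X__XX__X_X_X
_X_XXX_X_XXX__X_X_
__XX_XX_XX_XX__X_X
X_XXXXXXXXXXXX__X_
_XX__________XX__X
_XXXXXXXXXXX_XXX__
count of X: 14

14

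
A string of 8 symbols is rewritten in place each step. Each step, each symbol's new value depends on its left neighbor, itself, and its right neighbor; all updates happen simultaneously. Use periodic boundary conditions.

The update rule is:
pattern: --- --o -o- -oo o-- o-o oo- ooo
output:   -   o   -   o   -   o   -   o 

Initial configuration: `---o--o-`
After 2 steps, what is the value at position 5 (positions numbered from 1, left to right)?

step 1: --o--o--
step 2: -o--o---
position 5 holds o

o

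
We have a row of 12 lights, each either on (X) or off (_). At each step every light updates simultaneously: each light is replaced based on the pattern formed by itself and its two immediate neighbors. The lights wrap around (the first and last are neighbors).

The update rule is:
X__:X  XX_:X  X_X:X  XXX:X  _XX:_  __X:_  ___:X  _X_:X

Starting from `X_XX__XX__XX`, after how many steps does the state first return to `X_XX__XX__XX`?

12

step 1: XX_XX__XX__X
step 2: XXX_XX__XX__
step 3: _XXX_XX__XX_
step 4: __XXX_XX__XX
step 5: X__XXX_XX__X
step 6: XX__XXX_XX__
step 7: _XX__XXX_XX_
step 8: __XX__XXX_XX
step 9: X__XX__XXX_X
step 10: XX__XX__XXX_
step 11: _XX__XX__XXX
step 12: X_XX__XX__XX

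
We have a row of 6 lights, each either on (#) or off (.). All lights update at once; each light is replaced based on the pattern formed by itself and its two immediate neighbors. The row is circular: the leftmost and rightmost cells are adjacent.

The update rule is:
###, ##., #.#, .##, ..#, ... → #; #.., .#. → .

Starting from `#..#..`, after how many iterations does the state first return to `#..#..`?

..#..#
.#..#.
#..#..

3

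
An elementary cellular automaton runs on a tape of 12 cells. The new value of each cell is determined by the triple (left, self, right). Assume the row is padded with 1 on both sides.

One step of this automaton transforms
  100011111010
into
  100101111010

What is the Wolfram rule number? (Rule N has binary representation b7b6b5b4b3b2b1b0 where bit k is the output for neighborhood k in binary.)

position 5: 111 → 1  (bit 7 = 1)
position 0: 110 → 1  (bit 6 = 1)
position 9: 101 → 0  (bit 5 = 0)
position 1: 100 → 0  (bit 4 = 0)
position 4: 011 → 0  (bit 3 = 0)
position 10: 010 → 1  (bit 2 = 1)
position 3: 001 → 1  (bit 1 = 1)
position 2: 000 → 0  (bit 0 = 0)
bits b7..b0 = 11000110 = 198

198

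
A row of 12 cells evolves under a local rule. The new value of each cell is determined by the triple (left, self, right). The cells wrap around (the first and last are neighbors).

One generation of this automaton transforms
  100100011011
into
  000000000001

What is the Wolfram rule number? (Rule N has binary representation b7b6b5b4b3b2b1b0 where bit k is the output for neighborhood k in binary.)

position 11: 111 → 1  (bit 7 = 1)
position 0: 110 → 0  (bit 6 = 0)
position 9: 101 → 0  (bit 5 = 0)
position 1: 100 → 0  (bit 4 = 0)
position 7: 011 → 0  (bit 3 = 0)
position 3: 010 → 0  (bit 2 = 0)
position 2: 001 → 0  (bit 1 = 0)
position 5: 000 → 0  (bit 0 = 0)
bits b7..b0 = 10000000 = 128

128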